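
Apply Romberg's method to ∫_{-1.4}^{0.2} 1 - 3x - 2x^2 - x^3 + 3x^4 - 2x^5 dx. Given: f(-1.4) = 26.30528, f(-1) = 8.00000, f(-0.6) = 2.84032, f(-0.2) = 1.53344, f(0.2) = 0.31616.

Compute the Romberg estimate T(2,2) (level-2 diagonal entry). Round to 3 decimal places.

T(0,0) (trapezoid, 1 panel, h=1.6000): 21.29715
T(1,0) (trapezoid, 2 panels, h=0.8000): 12.92083
T(2,0) (trapezoid, 4 panels, h=0.4000): 10.27379
T(1,1) = 12.92083 + (12.92083 − 21.29715)/3 = 10.12872
T(2,1) = 10.27379 + (10.27379 − 12.92083)/3 = 9.39144
T(2,2) = 9.39144 + (9.39144 − 10.12872)/15 = 9.34229

9.342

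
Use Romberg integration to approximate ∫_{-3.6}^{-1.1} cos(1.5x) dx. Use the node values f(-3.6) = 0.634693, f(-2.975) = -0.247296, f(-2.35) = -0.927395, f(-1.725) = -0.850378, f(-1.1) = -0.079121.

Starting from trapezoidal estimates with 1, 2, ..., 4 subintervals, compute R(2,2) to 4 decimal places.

-1.1768

R(0,0) (trapezoid, 1 panel, h=2.5000): 0.694465
R(1,0) (trapezoid, 2 panels, h=1.2500): -0.812011
R(2,0) (trapezoid, 4 panels, h=0.6250): -1.092052
R(1,1) = -0.812011 + (-0.812011 − 0.694465)/3 = -1.314170
R(2,1) = -1.092052 + (-1.092052 − (-0.812011))/3 = -1.185399
R(2,2) = -1.185399 + (-1.185399 − (-1.314170))/15 = -1.176814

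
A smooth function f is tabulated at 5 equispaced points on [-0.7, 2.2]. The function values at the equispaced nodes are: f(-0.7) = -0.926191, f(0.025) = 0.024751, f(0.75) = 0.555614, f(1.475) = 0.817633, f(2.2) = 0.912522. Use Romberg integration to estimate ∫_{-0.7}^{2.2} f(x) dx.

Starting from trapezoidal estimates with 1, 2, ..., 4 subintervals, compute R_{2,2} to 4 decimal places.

R_{0,0} (trapezoid, 1 panel, h=2.9000): -0.019820
R_{1,0} (trapezoid, 2 panels, h=1.4500): 0.795730
R_{2,0} (trapezoid, 4 panels, h=0.7250): 1.008594
R_{1,1} = 0.795730 + (0.795730 − (-0.019820))/3 = 1.067580
R_{2,1} = 1.008594 + (1.008594 − 0.795730)/3 = 1.079549
R_{2,2} = 1.079549 + (1.079549 − 1.067580)/15 = 1.080347

1.0803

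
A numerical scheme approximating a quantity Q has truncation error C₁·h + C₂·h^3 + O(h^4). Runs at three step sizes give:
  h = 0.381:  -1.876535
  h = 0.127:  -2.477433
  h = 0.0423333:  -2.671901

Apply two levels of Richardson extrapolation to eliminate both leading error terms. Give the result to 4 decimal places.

-2.7688

First eliminate the h term (factor 3^1 = 3):
  B₁ = (3·(-2.477433) − (-1.876535))/2 = -2.777882
  B₂ = (3·(-2.671901) − (-2.477433))/2 = -2.769135
Then eliminate the h^3 term (factor 3^3 = 27):
  (27·(-2.769135) − (-2.777882))/26 = -2.768799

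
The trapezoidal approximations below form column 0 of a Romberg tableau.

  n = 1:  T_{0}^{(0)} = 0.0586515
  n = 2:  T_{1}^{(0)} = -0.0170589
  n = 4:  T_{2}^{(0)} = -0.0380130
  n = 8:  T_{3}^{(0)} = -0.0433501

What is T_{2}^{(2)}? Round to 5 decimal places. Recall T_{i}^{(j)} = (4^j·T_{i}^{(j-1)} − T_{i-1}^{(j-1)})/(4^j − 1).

-0.04518

Richardson extrapolation on the trapezoidal column (denominator 4−1=3):
T_{1}^{(1)} = (4·(-0.0170589) − 0.0586515) / 3 = -0.0422957
T_{2}^{(1)} = (4·(-0.0380130) − (-0.0170589)) / 3 = -0.0449977
T_{2}^{(2)} = (16·(-0.0449977) − (-0.0422957)) / 15 = -0.0451778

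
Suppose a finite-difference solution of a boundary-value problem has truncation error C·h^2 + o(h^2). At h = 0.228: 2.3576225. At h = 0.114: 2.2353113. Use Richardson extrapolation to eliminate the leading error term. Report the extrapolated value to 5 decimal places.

The leading error scales as h^2; refining by a factor of 2 reduces it by 2^2 = 4.
Extrapolated value = (4·A(h/2) − A(h)) / (4 − 1)
= (4·2.2353113 − 2.3576225) / 3
= 6.5836227 / 3 = 2.1945409

2.19454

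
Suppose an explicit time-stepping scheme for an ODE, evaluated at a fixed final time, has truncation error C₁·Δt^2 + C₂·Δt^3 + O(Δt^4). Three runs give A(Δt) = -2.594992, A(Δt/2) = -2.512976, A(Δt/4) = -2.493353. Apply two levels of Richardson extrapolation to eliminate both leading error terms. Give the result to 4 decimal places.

First eliminate the Δt^2 term (factor 2^2 = 4):
  B₁ = (4·(-2.512976) − (-2.594992))/3 = -2.485637
  B₂ = (4·(-2.493353) − (-2.512976))/3 = -2.486812
Then eliminate the Δt^3 term (factor 2^3 = 8):
  (8·(-2.486812) − (-2.485637))/7 = -2.486980

-2.4870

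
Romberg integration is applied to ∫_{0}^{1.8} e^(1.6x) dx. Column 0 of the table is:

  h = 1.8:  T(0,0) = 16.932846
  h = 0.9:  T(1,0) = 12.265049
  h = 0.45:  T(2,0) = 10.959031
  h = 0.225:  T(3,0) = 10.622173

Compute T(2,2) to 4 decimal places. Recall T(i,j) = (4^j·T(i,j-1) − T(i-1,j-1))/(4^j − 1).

10.5113

T(1,1) = 12.265049 + (12.265049 − 16.932846)/3 = 10.709117
T(2,1) = (4·10.959031 − 12.265049) / 3 = 10.523692
T(2,2) = (16·10.523692 − 10.709117) / 15 = 10.511330
(Column j=1 coincides with Simpson's rule on the same nodes.)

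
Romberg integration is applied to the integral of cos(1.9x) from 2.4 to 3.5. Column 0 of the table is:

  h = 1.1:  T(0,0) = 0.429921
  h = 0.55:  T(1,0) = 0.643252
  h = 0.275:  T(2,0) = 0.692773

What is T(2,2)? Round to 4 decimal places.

Richardson extrapolation on the trapezoidal column (denominator 4−1=3):
T(1,1) = 0.643252 + (0.643252 − 0.429921)/3 = 0.714362
T(2,1) = (4·0.692773 − 0.643252) / 3 = 0.709280
T(2,2) = (16·0.709280 − 0.714362) / 15 = 0.708941

0.7089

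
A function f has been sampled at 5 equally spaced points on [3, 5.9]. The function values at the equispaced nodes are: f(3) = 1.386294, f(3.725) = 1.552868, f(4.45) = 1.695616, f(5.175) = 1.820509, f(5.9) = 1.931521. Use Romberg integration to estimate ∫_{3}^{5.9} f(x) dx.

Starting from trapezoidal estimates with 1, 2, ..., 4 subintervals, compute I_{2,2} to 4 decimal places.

4.8823

I_{0,0} (trapezoid, 1 panel, h=2.9000): 4.810832
I_{1,0} (trapezoid, 2 panels, h=1.4500): 4.864059
I_{2,0} (trapezoid, 4 panels, h=0.7250): 4.877728
I_{1,1} = 4.864059 + (4.864059 − 4.810832)/3 = 4.881801
I_{2,1} = 4.877728 + (4.877728 − 4.864059)/3 = 4.882284
I_{2,2} = 4.882284 + (4.882284 − 4.881801)/15 = 4.882316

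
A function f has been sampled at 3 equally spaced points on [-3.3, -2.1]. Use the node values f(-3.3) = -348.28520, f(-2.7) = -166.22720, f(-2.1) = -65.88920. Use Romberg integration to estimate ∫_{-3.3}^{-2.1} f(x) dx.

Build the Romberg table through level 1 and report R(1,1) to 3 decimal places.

R(0,0) (trapezoid, 1 panel, h=1.2000): -248.50464
R(1,0) (trapezoid, 2 panels, h=0.6000): -223.98864
R(1,1) = -223.98864 + (-223.98864 − (-248.50464))/3 = -215.81664

-215.817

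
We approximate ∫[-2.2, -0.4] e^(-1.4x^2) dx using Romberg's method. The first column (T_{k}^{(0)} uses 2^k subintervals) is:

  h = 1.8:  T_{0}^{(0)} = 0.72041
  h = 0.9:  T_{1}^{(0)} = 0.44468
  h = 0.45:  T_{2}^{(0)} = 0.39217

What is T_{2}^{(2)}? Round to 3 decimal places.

Richardson extrapolation on the trapezoidal column (denominator 4−1=3):
T_{1}^{(1)} = (4·0.44468 − 0.72041) / 3 = 0.35277
T_{2}^{(1)} = 0.39217 + (0.39217 − 0.44468)/3 = 0.37467
T_{2}^{(2)} = (16·0.37467 − 0.35277) / 15 = 0.37613

0.376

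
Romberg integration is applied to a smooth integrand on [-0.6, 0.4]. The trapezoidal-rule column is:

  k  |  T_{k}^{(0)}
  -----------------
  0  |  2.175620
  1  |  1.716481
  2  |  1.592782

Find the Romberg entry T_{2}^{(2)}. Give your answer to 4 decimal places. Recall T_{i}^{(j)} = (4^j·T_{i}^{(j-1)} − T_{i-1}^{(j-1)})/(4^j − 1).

Richardson extrapolation on the trapezoidal column (denominator 4−1=3):
T_{1}^{(1)} = (4·1.716481 − 2.175620) / 3 = 1.563435
T_{2}^{(1)} = 1.592782 + (1.592782 − 1.716481)/3 = 1.551549
T_{2}^{(2)} = (16·1.551549 − 1.563435) / 15 = 1.550757

1.5508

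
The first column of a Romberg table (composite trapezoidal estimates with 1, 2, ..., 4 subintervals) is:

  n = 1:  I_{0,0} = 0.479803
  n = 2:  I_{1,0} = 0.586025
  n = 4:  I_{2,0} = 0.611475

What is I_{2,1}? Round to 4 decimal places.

Richardson extrapolation on the trapezoidal column (denominator 4−1=3):
I_{2,1} = (4·0.611475 − 0.586025) / 3 = 0.619958

0.6200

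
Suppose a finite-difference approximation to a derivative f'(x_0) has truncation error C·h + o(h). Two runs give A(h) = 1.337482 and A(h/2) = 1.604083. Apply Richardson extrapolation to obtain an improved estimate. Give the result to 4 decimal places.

1.8707

The leading error scales as h; refining by a factor of 2 reduces it by 2^1 = 2.
Extrapolated value = (2·A(h/2) − A(h)) / (2 − 1)
= (2·1.604083 − 1.337482) / 1
= 1.870684 / 1 = 1.870684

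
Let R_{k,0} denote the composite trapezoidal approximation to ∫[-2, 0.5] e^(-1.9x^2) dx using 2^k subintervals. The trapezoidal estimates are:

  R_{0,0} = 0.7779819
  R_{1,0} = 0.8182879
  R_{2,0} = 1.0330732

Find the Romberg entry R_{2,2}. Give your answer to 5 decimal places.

Richardson extrapolation on the trapezoidal column (denominator 4−1=3):
R_{1,1} = 0.8182879 + (0.8182879 − 0.7779819)/3 = 0.8317232
R_{2,1} = (4·1.0330732 − 0.8182879) / 3 = 1.1046683
R_{2,2} = (16·1.1046683 − 0.8317232) / 15 = 1.1228646

1.12286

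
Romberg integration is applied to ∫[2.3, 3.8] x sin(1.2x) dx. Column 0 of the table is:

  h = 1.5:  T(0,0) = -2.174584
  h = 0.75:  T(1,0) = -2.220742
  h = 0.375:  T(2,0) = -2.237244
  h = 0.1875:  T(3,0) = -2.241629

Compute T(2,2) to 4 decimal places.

Richardson extrapolation on the trapezoidal column (denominator 4−1=3):
T(1,1) = -2.220742 + (-2.220742 − (-2.174584))/3 = -2.236128
T(2,1) = (4·(-2.237244) − (-2.220742)) / 3 = -2.242745
T(2,2) = -2.242745 + (-2.242745 − (-2.236128))/15 = -2.243186

-2.2432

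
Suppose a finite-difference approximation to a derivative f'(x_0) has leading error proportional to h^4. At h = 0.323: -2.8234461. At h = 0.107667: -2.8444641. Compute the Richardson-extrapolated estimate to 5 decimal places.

The leading error scales as h^4; refining by a factor of 3 reduces it by 3^4 = 81.
Extrapolated value = (81·A(h/3) − A(h)) / (81 − 1)
= (81·(-2.8444641) − (-2.8234461)) / 80
= -227.5781460 / 80 = -2.8447268

-2.84473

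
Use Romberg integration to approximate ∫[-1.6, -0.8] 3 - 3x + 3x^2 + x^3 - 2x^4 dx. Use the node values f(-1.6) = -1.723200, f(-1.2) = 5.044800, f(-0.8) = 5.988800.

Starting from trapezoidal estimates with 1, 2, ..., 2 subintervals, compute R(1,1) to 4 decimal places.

3.2593

R(0,0) (trapezoid, 1 panel, h=0.8000): 1.706240
R(1,0) (trapezoid, 2 panels, h=0.4000): 2.871040
R(1,1) = 2.871040 + (2.871040 − 1.706240)/3 = 3.259307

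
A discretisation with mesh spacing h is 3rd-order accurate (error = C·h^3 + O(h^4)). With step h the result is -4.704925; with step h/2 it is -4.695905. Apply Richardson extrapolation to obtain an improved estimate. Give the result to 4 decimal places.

The leading error scales as h^3; refining by a factor of 2 reduces it by 2^3 = 8.
Extrapolated value = (8·A(h/2) − A(h)) / (8 − 1)
= (8·(-4.695905) − (-4.704925)) / 7
= -32.862315 / 7 = -4.694616

-4.6946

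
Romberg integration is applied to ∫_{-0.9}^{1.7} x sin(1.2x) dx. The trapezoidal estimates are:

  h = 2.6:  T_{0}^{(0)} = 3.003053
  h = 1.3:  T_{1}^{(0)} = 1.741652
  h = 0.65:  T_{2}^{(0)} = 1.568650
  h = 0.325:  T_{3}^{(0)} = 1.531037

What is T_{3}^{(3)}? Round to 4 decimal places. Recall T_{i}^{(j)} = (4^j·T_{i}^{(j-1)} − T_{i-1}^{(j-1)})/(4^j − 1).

T_{1}^{(1)} = 1.741652 + (1.741652 − 3.003053)/3 = 1.321185
T_{2}^{(1)} = 1.568650 + (1.568650 − 1.741652)/3 = 1.510983
T_{3}^{(1)} = (4·1.531037 − 1.568650) / 3 = 1.518499
T_{2}^{(2)} = (16·1.510983 − 1.321185) / 15 = 1.523636
T_{3}^{(2)} = (16·1.518499 − 1.510983) / 15 = 1.519000
T_{3}^{(3)} = 1.519000 + (1.519000 − 1.523636)/63 = 1.518926

1.5189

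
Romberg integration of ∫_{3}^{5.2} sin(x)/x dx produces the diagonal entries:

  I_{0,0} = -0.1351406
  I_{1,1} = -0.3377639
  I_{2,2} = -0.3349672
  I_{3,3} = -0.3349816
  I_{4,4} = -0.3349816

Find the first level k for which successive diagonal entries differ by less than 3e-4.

|I_{1,1} − I_{0,0}| = 0.2026233 ≥ 3e-4
|I_{2,2} − I_{1,1}| = 0.0027967 ≥ 3e-4
|I_{3,3} − I_{2,2}| = 0.0000144 < 3e-4

k = 3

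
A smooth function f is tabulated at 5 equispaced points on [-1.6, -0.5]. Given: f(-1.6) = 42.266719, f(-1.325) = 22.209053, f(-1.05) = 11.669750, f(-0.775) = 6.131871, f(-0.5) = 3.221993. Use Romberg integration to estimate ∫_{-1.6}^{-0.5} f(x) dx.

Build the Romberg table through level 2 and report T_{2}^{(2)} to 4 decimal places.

T_{0}^{(0)} (trapezoid, 1 panel, h=1.1000): 25.018792
T_{1}^{(0)} (trapezoid, 2 panels, h=0.5500): 18.927758
T_{2}^{(0)} (trapezoid, 4 panels, h=0.2750): 17.257633
T_{1}^{(1)} = 18.927758 + (18.927758 − 25.018792)/3 = 16.897413
T_{2}^{(1)} = 17.257633 + (17.257633 − 18.927758)/3 = 16.700925
T_{2}^{(2)} = 16.700925 + (16.700925 − 16.897413)/15 = 16.687826

16.6878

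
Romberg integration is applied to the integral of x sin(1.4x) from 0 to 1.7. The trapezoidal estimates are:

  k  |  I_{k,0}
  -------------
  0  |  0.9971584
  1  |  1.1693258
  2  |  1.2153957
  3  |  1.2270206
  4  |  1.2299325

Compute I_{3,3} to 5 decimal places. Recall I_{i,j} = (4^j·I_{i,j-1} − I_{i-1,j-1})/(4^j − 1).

1.23090

Richardson extrapolation on the trapezoidal column (denominator 4−1=3):
I_{1,1} = 1.1693258 + (1.1693258 − 0.9971584)/3 = 1.2267149
I_{2,1} = (4·1.2153957 − 1.1693258) / 3 = 1.2307523
I_{3,1} = 1.2270206 + (1.2270206 − 1.2153957)/3 = 1.2308956
I_{2,2} = 1.2307523 + (1.2307523 − 1.2267149)/15 = 1.2310215
I_{3,2} = (16·1.2308956 − 1.2307523) / 15 = 1.2309052
I_{3,3} = (64·1.2309052 − 1.2310215) / 63 = 1.2309034
(Column j=1 coincides with Simpson's rule on the same nodes.)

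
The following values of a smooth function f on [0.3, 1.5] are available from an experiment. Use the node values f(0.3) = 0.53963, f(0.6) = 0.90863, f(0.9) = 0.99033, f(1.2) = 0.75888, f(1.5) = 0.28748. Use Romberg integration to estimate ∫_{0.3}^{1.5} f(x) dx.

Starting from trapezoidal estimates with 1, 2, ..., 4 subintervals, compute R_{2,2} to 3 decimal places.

R_{0,0} (trapezoid, 1 panel, h=1.2000): 0.49627
R_{1,0} (trapezoid, 2 panels, h=0.6000): 0.84233
R_{2,0} (trapezoid, 4 panels, h=0.3000): 0.92142
R_{1,1} = 0.84233 + (0.84233 − 0.49627)/3 = 0.95768
R_{2,1} = 0.92142 + (0.92142 − 0.84233)/3 = 0.94778
R_{2,2} = 0.94778 + (0.94778 − 0.95768)/15 = 0.94712

0.947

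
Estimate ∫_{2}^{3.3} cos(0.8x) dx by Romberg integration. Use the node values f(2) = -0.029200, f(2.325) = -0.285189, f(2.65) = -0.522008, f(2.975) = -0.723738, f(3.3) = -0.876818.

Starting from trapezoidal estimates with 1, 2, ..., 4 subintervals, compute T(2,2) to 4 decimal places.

-0.6484

T(0,0) (trapezoid, 1 panel, h=1.3000): -0.588912
T(1,0) (trapezoid, 2 panels, h=0.6500): -0.633761
T(2,0) (trapezoid, 4 panels, h=0.3250): -0.644782
T(1,1) = -0.633761 + (-0.633761 − (-0.588912))/3 = -0.648711
T(2,1) = -0.644782 + (-0.644782 − (-0.633761))/3 = -0.648456
T(2,2) = -0.648456 + (-0.648456 − (-0.648711))/15 = -0.648439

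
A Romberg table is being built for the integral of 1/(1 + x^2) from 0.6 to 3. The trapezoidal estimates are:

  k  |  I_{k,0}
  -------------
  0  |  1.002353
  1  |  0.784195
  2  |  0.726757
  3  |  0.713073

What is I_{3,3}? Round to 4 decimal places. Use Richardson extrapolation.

Richardson extrapolation on the trapezoidal column (denominator 4−1=3):
I_{1,1} = 0.784195 + (0.784195 − 1.002353)/3 = 0.711476
I_{2,1} = 0.726757 + (0.726757 − 0.784195)/3 = 0.707611
I_{3,1} = 0.713073 + (0.713073 − 0.726757)/3 = 0.708512
I_{2,2} = 0.707611 + (0.707611 − 0.711476)/15 = 0.707353
I_{3,2} = 0.708512 + (0.708512 − 0.707611)/15 = 0.708572
I_{3,3} = 0.708572 + (0.708572 − 0.707353)/63 = 0.708591

0.7086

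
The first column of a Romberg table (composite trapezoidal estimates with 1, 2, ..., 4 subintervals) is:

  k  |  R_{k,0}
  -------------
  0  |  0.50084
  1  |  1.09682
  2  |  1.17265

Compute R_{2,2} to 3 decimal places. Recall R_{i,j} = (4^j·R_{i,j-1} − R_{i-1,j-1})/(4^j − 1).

R_{1,1} = (4·1.09682 − 0.50084) / 3 = 1.29548
R_{2,1} = 1.17265 + (1.17265 − 1.09682)/3 = 1.19793
R_{2,2} = (16·1.19793 − 1.29548) / 15 = 1.19143
(Column j=1 coincides with Simpson's rule on the same nodes.)

1.191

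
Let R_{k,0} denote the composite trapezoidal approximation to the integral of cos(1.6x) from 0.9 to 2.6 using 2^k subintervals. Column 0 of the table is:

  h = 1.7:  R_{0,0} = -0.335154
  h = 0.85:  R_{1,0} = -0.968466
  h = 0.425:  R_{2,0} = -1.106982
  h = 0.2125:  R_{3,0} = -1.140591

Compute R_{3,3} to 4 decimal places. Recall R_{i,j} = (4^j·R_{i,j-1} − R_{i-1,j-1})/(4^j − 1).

-1.1517

R_{1,1} = -0.968466 + (-0.968466 − (-0.335154))/3 = -1.179570
R_{2,1} = -1.106982 + (-1.106982 − (-0.968466))/3 = -1.153154
R_{3,1} = (4·(-1.140591) − (-1.106982)) / 3 = -1.151794
R_{2,2} = (16·(-1.153154) − (-1.179570)) / 15 = -1.151393
R_{3,2} = -1.151794 + (-1.151794 − (-1.153154))/15 = -1.151703
R_{3,3} = (64·(-1.151703) − (-1.151393)) / 63 = -1.151708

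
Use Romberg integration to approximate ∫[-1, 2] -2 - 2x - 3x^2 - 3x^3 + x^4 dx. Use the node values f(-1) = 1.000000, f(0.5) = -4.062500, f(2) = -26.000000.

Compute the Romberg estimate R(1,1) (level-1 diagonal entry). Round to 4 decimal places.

-20.6250

R(0,0) (trapezoid, 1 panel, h=3.0000): -37.500000
R(1,0) (trapezoid, 2 panels, h=1.5000): -24.843750
R(1,1) = -24.843750 + (-24.843750 − (-37.500000))/3 = -20.625000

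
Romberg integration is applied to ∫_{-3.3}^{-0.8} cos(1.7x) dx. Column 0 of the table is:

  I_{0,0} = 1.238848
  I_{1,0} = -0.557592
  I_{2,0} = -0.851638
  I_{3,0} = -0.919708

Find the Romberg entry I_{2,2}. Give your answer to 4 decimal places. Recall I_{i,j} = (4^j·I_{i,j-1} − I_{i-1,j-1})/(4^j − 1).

Richardson extrapolation on the trapezoidal column (denominator 4−1=3):
I_{1,1} = -0.557592 + (-0.557592 − 1.238848)/3 = -1.156405
I_{2,1} = -0.851638 + (-0.851638 − (-0.557592))/3 = -0.949653
I_{2,2} = -0.949653 + (-0.949653 − (-1.156405))/15 = -0.935870
(Column j=1 coincides with Simpson's rule on the same nodes.)

-0.9359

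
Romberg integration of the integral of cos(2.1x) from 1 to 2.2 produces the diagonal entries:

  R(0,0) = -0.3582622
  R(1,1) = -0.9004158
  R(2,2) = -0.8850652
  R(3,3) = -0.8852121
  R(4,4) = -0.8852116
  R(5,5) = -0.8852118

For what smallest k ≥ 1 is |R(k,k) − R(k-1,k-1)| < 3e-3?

|R(1,1) − R(0,0)| = 0.5421536 ≥ 3e-3
|R(2,2) − R(1,1)| = 0.0153506 ≥ 3e-3
|R(3,3) − R(2,2)| = 0.0001469 < 3e-3

k = 3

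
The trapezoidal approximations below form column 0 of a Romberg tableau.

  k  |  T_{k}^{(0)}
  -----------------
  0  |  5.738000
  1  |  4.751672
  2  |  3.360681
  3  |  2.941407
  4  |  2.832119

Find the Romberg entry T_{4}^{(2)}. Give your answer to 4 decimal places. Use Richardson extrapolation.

2.7953

Richardson extrapolation on the trapezoidal column (denominator 4−1=3):
T_{3}^{(1)} = (4·2.941407 − 3.360681) / 3 = 2.801649
T_{4}^{(1)} = 2.832119 + (2.832119 − 2.941407)/3 = 2.795690
T_{4}^{(2)} = 2.795690 + (2.795690 − 2.801649)/15 = 2.795293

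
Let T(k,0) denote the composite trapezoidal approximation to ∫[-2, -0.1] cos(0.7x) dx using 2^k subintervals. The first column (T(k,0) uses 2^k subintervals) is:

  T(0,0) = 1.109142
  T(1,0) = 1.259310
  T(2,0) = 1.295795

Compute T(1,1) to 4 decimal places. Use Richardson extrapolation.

Richardson extrapolation on the trapezoidal column (denominator 4−1=3):
T(1,1) = (4·1.259310 − 1.109142) / 3 = 1.309366

1.3094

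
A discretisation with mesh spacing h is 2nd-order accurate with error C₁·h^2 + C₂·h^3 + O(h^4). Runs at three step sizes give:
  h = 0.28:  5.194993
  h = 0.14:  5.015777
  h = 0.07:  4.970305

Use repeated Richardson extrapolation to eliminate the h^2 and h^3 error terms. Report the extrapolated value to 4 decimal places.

First eliminate the h^2 term (factor 2^2 = 4):
  B₁ = (4·5.015777 − 5.194993)/3 = 4.956038
  B₂ = (4·4.970305 − 5.015777)/3 = 4.955148
Then eliminate the h^3 term (factor 2^3 = 8):
  (8·4.955148 − 4.956038)/7 = 4.955021

4.9550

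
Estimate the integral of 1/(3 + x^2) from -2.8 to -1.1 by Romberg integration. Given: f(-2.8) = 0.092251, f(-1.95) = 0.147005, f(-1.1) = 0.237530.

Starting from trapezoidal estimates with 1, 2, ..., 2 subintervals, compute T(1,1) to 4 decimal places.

0.2600

T(0,0) (trapezoid, 1 panel, h=1.7000): 0.280314
T(1,0) (trapezoid, 2 panels, h=0.8500): 0.265111
T(1,1) = 0.265111 + (0.265111 − 0.280314)/3 = 0.260043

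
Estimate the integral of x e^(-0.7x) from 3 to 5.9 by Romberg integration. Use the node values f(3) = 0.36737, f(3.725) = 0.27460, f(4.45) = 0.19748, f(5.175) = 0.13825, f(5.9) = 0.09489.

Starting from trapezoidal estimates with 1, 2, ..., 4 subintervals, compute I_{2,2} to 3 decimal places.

I_{0,0} (trapezoid, 1 panel, h=2.9000): 0.67028
I_{1,0} (trapezoid, 2 panels, h=1.4500): 0.62148
I_{2,0} (trapezoid, 4 panels, h=0.7250): 0.61006
I_{1,1} = 0.62148 + (0.62148 − 0.67028)/3 = 0.60521
I_{2,1} = 0.61006 + (0.61006 − 0.62148)/3 = 0.60625
I_{2,2} = 0.60625 + (0.60625 − 0.60521)/15 = 0.60632

0.606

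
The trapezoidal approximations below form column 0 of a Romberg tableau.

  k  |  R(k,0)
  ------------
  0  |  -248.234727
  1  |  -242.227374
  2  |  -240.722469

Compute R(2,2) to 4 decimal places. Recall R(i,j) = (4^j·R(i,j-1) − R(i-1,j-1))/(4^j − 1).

-240.2206

R(1,1) = -242.227374 + (-242.227374 − (-248.234727))/3 = -240.224923
R(2,1) = -240.722469 + (-240.722469 − (-242.227374))/3 = -240.220834
R(2,2) = (16·(-240.220834) − (-240.224923)) / 15 = -240.220561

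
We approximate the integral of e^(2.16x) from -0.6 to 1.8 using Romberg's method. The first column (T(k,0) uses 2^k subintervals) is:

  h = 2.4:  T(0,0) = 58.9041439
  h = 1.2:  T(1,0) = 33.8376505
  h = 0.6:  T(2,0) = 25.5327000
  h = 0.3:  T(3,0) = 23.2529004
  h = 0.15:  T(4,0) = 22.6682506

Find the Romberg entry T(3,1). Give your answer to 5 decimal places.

T(3,1) = (4·23.2529004 − 25.5327000) / 3 = 22.4929672

22.49297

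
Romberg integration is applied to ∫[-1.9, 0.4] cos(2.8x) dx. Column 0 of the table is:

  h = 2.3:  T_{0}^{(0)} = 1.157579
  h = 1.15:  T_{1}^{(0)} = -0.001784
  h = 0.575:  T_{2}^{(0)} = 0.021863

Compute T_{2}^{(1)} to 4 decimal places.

0.0297

Richardson extrapolation on the trapezoidal column (denominator 4−1=3):
T_{2}^{(1)} = (4·0.021863 − (-0.001784)) / 3 = 0.029745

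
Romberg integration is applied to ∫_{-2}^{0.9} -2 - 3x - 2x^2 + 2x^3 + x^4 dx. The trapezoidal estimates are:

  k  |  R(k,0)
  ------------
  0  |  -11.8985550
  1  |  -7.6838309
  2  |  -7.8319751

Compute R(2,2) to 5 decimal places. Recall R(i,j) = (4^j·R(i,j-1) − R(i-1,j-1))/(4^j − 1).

-7.98819

R(1,1) = (4·(-7.6838309) − (-11.8985550)) / 3 = -6.2789229
R(2,1) = -7.8319751 + (-7.8319751 − (-7.6838309))/3 = -7.8813565
R(2,2) = (16·(-7.8813565) − (-6.2789229)) / 15 = -7.9881854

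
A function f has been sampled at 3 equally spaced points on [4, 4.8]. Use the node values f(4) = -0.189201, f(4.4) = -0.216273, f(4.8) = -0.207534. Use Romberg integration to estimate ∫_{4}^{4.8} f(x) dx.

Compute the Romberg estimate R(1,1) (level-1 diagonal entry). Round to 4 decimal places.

R(0,0) (trapezoid, 1 panel, h=0.8000): -0.158694
R(1,0) (trapezoid, 2 panels, h=0.4000): -0.165856
R(1,1) = -0.165856 + (-0.165856 − (-0.158694))/3 = -0.168243

-0.1682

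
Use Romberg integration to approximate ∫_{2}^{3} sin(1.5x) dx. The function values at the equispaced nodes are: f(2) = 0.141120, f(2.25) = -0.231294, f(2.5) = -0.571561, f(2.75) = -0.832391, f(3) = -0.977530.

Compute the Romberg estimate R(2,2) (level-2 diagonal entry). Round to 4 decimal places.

-0.5195

R(0,0) (trapezoid, 1 panel, h=1.0000): -0.418205
R(1,0) (trapezoid, 2 panels, h=0.5000): -0.494883
R(2,0) (trapezoid, 4 panels, h=0.2500): -0.513363
R(1,1) = -0.494883 + (-0.494883 − (-0.418205))/3 = -0.520442
R(2,1) = -0.513363 + (-0.513363 − (-0.494883))/3 = -0.519523
R(2,2) = -0.519523 + (-0.519523 − (-0.520442))/15 = -0.519462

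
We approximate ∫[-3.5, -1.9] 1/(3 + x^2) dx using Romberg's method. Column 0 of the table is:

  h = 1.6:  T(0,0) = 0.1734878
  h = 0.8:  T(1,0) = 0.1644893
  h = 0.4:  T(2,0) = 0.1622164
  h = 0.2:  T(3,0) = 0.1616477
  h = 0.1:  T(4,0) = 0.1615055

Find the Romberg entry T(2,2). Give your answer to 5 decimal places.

0.16146

T(1,1) = 0.1644893 + (0.1644893 − 0.1734878)/3 = 0.1614898
T(2,1) = (4·0.1622164 − 0.1644893) / 3 = 0.1614588
T(2,2) = 0.1614588 + (0.1614588 − 0.1614898)/15 = 0.1614567
(Column j=1 coincides with Simpson's rule on the same nodes.)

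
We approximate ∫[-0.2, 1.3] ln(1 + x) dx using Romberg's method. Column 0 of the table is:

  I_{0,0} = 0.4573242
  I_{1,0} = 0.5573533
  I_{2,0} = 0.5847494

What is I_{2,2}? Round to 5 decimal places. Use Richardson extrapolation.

Richardson extrapolation on the trapezoidal column (denominator 4−1=3):
I_{1,1} = 0.5573533 + (0.5573533 − 0.4573242)/3 = 0.5906963
I_{2,1} = 0.5847494 + (0.5847494 − 0.5573533)/3 = 0.5938814
I_{2,2} = 0.5938814 + (0.5938814 − 0.5906963)/15 = 0.5940937

0.59409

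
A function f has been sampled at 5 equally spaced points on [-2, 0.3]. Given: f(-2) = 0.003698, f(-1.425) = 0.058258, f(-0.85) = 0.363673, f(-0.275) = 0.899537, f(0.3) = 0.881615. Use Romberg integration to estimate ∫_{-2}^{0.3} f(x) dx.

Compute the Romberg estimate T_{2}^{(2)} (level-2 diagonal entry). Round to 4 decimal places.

T_{0}^{(0)} (trapezoid, 1 panel, h=2.3000): 1.018110
T_{1}^{(0)} (trapezoid, 2 panels, h=1.1500): 0.927279
T_{2}^{(0)} (trapezoid, 4 panels, h=0.5750): 1.014372
T_{1}^{(1)} = 0.927279 + (0.927279 − 1.018110)/3 = 0.897002
T_{2}^{(1)} = 1.014372 + (1.014372 − 0.927279)/3 = 1.043403
T_{2}^{(2)} = 1.043403 + (1.043403 − 0.897002)/15 = 1.053163

1.0532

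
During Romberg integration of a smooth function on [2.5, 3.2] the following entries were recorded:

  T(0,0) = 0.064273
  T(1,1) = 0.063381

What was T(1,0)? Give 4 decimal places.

From T(1,1) = (4·T(1,0) − T(0,0))/3, solve for T(1,0):
4·T(1,0) = 3·0.063381 + 0.064273 = 0.254416
T(1,0) = 0.063604

0.0636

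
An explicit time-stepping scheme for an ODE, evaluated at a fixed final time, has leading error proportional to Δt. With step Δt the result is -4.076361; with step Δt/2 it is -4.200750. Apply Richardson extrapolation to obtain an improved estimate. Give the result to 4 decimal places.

-4.3251

The leading error scales as Δt; refining by a factor of 2 reduces it by 2^1 = 2.
Extrapolated value = (2·A(Δt/2) − A(Δt)) / (2 − 1)
= (2·(-4.200750) − (-4.076361)) / 1
= -4.325139 / 1 = -4.325139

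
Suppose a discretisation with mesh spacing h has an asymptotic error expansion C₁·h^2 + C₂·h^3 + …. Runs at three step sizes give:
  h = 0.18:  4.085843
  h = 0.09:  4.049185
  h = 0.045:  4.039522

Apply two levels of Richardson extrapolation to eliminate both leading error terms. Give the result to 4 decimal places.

First eliminate the h^2 term (factor 2^2 = 4):
  B₁ = (4·4.049185 − 4.085843)/3 = 4.036966
  B₂ = (4·4.039522 − 4.049185)/3 = 4.036301
Then eliminate the h^3 term (factor 2^3 = 8):
  (8·4.036301 − 4.036966)/7 = 4.036206

4.0362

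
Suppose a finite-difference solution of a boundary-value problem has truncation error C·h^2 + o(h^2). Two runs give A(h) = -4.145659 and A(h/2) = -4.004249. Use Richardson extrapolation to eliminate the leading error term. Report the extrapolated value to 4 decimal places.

Extrapolated value = (4·A(h/2) − A(h)) / (4 − 1)
= (4·(-4.004249) − (-4.145659)) / 3
= -11.871337 / 3 = -3.957112

-3.9571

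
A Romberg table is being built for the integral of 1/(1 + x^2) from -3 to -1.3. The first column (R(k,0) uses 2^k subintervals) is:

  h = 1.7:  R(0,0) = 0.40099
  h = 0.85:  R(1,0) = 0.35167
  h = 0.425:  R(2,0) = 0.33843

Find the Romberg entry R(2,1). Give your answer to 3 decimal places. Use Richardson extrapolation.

0.334

R(2,1) = 0.33843 + (0.33843 − 0.35167)/3 = 0.33402
(Column j=1 coincides with Simpson's rule on the same nodes.)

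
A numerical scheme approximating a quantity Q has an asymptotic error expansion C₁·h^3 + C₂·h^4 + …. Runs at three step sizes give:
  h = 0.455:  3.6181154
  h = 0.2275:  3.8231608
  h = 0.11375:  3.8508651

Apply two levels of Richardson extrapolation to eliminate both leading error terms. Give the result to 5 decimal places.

First eliminate the h^3 term (factor 2^3 = 8):
  B₁ = (8·3.8231608 − 3.6181154)/7 = 3.8524530
  B₂ = (8·3.8508651 − 3.8231608)/7 = 3.8548229
Then eliminate the h^4 term (factor 2^4 = 16):
  (16·3.8548229 − 3.8524530)/15 = 3.8549809

3.85498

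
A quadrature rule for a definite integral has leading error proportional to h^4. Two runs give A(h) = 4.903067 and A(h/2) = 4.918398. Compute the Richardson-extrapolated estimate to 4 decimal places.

The leading error scales as h^4; refining by a factor of 2 reduces it by 2^4 = 16.
Extrapolated value = (16·A(h/2) − A(h)) / (16 − 1)
= (16·4.918398 − 4.903067) / 15
= 73.791301 / 15 = 4.919420

4.9194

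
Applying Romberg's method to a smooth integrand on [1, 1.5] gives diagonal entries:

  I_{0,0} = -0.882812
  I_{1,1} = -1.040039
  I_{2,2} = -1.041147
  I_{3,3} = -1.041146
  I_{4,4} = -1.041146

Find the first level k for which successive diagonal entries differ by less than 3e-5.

|I_{1,1} − I_{0,0}| = 0.157227 ≥ 3e-5
|I_{2,2} − I_{1,1}| = 0.001108 ≥ 3e-5
|I_{3,3} − I_{2,2}| = 0.000001 < 3e-5

k = 3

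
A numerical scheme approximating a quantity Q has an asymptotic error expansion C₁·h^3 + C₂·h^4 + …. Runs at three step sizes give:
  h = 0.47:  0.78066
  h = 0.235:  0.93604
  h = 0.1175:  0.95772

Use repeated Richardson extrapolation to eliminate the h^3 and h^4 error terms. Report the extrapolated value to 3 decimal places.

First eliminate the h^3 term (factor 2^3 = 8):
  B₁ = (8·0.93604 − 0.78066)/7 = 0.95824
  B₂ = (8·0.95772 − 0.93604)/7 = 0.96082
Then eliminate the h^4 term (factor 2^4 = 16):
  (16·0.96082 − 0.95824)/15 = 0.96099

0.961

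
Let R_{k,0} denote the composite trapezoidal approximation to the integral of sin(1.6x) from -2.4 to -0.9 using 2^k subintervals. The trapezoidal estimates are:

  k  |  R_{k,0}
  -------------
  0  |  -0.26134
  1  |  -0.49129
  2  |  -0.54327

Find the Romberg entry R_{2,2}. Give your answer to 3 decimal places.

R_{1,1} = (4·(-0.49129) − (-0.26134)) / 3 = -0.56794
R_{2,1} = (4·(-0.54327) − (-0.49129)) / 3 = -0.56060
R_{2,2} = -0.56060 + (-0.56060 − (-0.56794))/15 = -0.56011
(Column j=1 coincides with Simpson's rule on the same nodes.)

-0.560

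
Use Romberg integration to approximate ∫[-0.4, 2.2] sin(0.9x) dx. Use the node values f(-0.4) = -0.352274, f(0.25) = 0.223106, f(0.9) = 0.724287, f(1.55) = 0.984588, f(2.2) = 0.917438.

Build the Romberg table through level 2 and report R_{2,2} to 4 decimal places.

R_{0,0} (trapezoid, 1 panel, h=2.6000): 0.734713
R_{1,0} (trapezoid, 2 panels, h=1.3000): 1.308930
R_{2,0} (trapezoid, 4 panels, h=0.6500): 1.439466
R_{1,1} = 1.308930 + (1.308930 − 0.734713)/3 = 1.500336
R_{2,1} = 1.439466 + (1.439466 − 1.308930)/3 = 1.482978
R_{2,2} = 1.482978 + (1.482978 − 1.500336)/15 = 1.481821

1.4818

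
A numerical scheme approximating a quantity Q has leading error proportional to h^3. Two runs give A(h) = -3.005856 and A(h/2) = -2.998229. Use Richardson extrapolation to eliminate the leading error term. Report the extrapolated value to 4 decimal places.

Extrapolated value = (8·A(h/2) − A(h)) / (8 − 1)
= (8·(-2.998229) − (-3.005856)) / 7
= -20.979976 / 7 = -2.997139

-2.9971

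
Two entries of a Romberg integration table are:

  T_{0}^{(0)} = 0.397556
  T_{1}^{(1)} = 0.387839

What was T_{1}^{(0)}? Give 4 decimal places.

From T_{1}^{(1)} = (4·T_{1}^{(0)} − T_{0}^{(0)})/3, solve for T_{1}^{(0)}:
4·T_{1}^{(0)} = 3·0.387839 + 0.397556 = 1.561073
T_{1}^{(0)} = 0.390268

0.3903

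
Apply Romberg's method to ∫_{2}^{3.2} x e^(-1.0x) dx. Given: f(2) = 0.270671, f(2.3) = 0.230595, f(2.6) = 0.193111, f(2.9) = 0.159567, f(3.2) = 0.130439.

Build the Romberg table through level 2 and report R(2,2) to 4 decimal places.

0.2348

R(0,0) (trapezoid, 1 panel, h=1.2000): 0.240666
R(1,0) (trapezoid, 2 panels, h=0.6000): 0.236200
R(2,0) (trapezoid, 4 panels, h=0.3000): 0.235148
R(1,1) = 0.236200 + (0.236200 − 0.240666)/3 = 0.234711
R(2,1) = 0.235148 + (0.235148 − 0.236200)/3 = 0.234797
R(2,2) = 0.234797 + (0.234797 − 0.234711)/15 = 0.234803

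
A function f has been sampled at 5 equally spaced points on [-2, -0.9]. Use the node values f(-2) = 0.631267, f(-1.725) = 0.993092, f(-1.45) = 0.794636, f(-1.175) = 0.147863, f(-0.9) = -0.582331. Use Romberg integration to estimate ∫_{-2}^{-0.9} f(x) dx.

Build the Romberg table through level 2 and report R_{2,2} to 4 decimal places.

R_{0,0} (trapezoid, 1 panel, h=1.1000): 0.026915
R_{1,0} (trapezoid, 2 panels, h=0.5500): 0.450507
R_{2,0} (trapezoid, 4 panels, h=0.2750): 0.539016
R_{1,1} = 0.450507 + (0.450507 − 0.026915)/3 = 0.591704
R_{2,1} = 0.539016 + (0.539016 − 0.450507)/3 = 0.568519
R_{2,2} = 0.568519 + (0.568519 − 0.591704)/15 = 0.566973

0.5670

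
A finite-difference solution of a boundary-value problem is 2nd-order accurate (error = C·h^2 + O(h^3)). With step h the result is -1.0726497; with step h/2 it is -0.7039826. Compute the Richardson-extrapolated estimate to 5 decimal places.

The leading error scales as h^2; refining by a factor of 2 reduces it by 2^2 = 4.
Extrapolated value = (4·A(h/2) − A(h)) / (4 − 1)
= (4·(-0.7039826) − (-1.0726497)) / 3
= -1.7432807 / 3 = -0.5810936

-0.58109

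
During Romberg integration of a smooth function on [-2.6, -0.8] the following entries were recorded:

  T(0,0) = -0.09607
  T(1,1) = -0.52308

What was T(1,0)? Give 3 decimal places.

From T(1,1) = (4·T(1,0) − T(0,0))/3, solve for T(1,0):
4·T(1,0) = 3·(-0.52308) + (-0.09607) = -1.66531
T(1,0) = -0.41633

-0.416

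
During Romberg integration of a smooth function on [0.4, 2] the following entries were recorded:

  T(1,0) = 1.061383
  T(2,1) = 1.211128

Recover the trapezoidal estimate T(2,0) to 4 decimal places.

1.1737

From T(2,1) = (4·T(2,0) − T(1,0))/3, solve for T(2,0):
4·T(2,0) = 3·1.211128 + 1.061383 = 4.694767
T(2,0) = 1.173692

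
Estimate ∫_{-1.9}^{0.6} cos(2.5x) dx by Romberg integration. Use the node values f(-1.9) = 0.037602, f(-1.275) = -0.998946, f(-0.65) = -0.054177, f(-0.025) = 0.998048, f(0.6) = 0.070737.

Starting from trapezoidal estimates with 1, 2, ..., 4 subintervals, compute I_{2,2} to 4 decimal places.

0.0022

I_{0,0} (trapezoid, 1 panel, h=2.5000): 0.135424
I_{1,0} (trapezoid, 2 panels, h=1.2500): -0.000009
I_{2,0} (trapezoid, 4 panels, h=0.6250): -0.000566
I_{1,1} = -0.000009 + (-0.000009 − 0.135424)/3 = -0.045153
I_{2,1} = -0.000566 + (-0.000566 − (-0.000009))/3 = -0.000752
I_{2,2} = -0.000752 + (-0.000752 − (-0.045153))/15 = 0.002208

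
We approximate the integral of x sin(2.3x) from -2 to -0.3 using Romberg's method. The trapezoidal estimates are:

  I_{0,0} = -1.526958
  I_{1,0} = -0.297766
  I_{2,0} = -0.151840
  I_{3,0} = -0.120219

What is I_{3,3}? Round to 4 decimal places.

Richardson extrapolation on the trapezoidal column (denominator 4−1=3):
I_{1,1} = -0.297766 + (-0.297766 − (-1.526958))/3 = 0.111965
I_{2,1} = (4·(-0.151840) − (-0.297766)) / 3 = -0.103198
I_{3,1} = -0.120219 + (-0.120219 − (-0.151840))/3 = -0.109679
I_{2,2} = (16·(-0.103198) − 0.111965) / 15 = -0.117542
I_{3,2} = (16·(-0.109679) − (-0.103198)) / 15 = -0.110111
I_{3,3} = -0.110111 + (-0.110111 − (-0.117542))/63 = -0.109993
(Column j=1 coincides with Simpson's rule on the same nodes.)

-0.1100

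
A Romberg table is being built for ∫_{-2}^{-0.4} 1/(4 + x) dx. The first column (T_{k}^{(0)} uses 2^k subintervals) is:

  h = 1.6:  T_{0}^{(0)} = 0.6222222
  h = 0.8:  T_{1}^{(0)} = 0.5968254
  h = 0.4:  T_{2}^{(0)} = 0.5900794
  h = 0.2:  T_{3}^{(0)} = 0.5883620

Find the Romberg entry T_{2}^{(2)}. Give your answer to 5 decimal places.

Richardson extrapolation on the trapezoidal column (denominator 4−1=3):
T_{1}^{(1)} = (4·0.5968254 − 0.6222222) / 3 = 0.5883598
T_{2}^{(1)} = (4·0.5900794 − 0.5968254) / 3 = 0.5878307
T_{2}^{(2)} = 0.5878307 + (0.5878307 − 0.5883598)/15 = 0.5877954
(Column j=1 coincides with Simpson's rule on the same nodes.)

0.58780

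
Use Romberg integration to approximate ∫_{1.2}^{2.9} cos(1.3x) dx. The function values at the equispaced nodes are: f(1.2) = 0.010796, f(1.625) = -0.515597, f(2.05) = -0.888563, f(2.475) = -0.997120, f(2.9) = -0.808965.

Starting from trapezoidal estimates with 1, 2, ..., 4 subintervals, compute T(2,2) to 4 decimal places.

-1.2213

T(0,0) (trapezoid, 1 panel, h=1.7000): -0.678444
T(1,0) (trapezoid, 2 panels, h=0.8500): -1.094500
T(2,0) (trapezoid, 4 panels, h=0.4250): -1.190155
T(1,1) = -1.094500 + (-1.094500 − (-0.678444))/3 = -1.233185
T(2,1) = -1.190155 + (-1.190155 − (-1.094500))/3 = -1.222040
T(2,2) = -1.222040 + (-1.222040 − (-1.233185))/15 = -1.221297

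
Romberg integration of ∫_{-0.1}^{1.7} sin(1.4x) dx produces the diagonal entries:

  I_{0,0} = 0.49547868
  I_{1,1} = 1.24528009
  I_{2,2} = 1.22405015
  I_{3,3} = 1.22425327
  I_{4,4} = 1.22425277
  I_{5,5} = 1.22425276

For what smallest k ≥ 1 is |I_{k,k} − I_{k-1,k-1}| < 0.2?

|I_{1,1} − I_{0,0}| = 0.74980141 ≥ 0.2
|I_{2,2} − I_{1,1}| = 0.02122994 < 0.2

k = 2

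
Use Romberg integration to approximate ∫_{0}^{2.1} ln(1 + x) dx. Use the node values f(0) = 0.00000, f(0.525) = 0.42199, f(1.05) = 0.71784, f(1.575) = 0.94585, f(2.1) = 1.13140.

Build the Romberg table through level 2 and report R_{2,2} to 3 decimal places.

R_{0,0} (trapezoid, 1 panel, h=2.1000): 1.18797
R_{1,0} (trapezoid, 2 panels, h=1.0500): 1.34772
R_{2,0} (trapezoid, 4 panels, h=0.5250): 1.39197
R_{1,1} = 1.34772 + (1.34772 − 1.18797)/3 = 1.40097
R_{2,1} = 1.39197 + (1.39197 − 1.34772)/3 = 1.40672
R_{2,2} = 1.40672 + (1.40672 − 1.40097)/15 = 1.40710

1.407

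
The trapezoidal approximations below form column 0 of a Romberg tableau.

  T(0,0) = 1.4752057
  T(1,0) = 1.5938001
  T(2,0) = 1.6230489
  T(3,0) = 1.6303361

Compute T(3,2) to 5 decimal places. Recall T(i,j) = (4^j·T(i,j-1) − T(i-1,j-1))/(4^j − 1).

1.63276

T(2,1) = 1.6230489 + (1.6230489 − 1.5938001)/3 = 1.6327985
T(3,1) = (4·1.6303361 − 1.6230489) / 3 = 1.6327652
T(3,2) = (16·1.6327652 − 1.6327985) / 15 = 1.6327630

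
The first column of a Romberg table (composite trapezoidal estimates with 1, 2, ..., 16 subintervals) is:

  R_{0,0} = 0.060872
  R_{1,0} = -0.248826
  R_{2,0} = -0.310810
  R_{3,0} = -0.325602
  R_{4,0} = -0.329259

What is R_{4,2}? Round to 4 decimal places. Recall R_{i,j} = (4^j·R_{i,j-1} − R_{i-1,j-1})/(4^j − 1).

-0.3305

Richardson extrapolation on the trapezoidal column (denominator 4−1=3):
R_{3,1} = -0.325602 + (-0.325602 − (-0.310810))/3 = -0.330533
R_{4,1} = (4·(-0.329259) − (-0.325602)) / 3 = -0.330478
R_{4,2} = -0.330478 + (-0.330478 − (-0.330533))/15 = -0.330474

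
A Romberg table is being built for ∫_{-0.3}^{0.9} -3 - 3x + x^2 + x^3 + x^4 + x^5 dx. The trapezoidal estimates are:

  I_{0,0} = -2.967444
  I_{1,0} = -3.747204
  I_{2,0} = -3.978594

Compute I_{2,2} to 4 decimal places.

Richardson extrapolation on the trapezoidal column (denominator 4−1=3):
I_{1,1} = -3.747204 + (-3.747204 − (-2.967444))/3 = -4.007124
I_{2,1} = -3.978594 + (-3.978594 − (-3.747204))/3 = -4.055724
I_{2,2} = (16·(-4.055724) − (-4.007124)) / 15 = -4.058964

-4.0590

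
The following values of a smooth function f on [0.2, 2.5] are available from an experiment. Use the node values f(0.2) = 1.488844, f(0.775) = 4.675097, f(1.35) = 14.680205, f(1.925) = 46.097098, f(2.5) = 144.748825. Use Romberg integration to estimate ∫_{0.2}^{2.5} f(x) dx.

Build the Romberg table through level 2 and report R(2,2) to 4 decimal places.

72.1826

R(0,0) (trapezoid, 1 panel, h=2.3000): 168.173319
R(1,0) (trapezoid, 2 panels, h=1.1500): 100.968895
R(2,0) (trapezoid, 4 panels, h=0.5750): 79.678460
R(1,1) = 100.968895 + (100.968895 − 168.173319)/3 = 78.567420
R(2,1) = 79.678460 + (79.678460 − 100.968895)/3 = 72.581648
R(2,2) = 72.581648 + (72.581648 − 78.567420)/15 = 72.182597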